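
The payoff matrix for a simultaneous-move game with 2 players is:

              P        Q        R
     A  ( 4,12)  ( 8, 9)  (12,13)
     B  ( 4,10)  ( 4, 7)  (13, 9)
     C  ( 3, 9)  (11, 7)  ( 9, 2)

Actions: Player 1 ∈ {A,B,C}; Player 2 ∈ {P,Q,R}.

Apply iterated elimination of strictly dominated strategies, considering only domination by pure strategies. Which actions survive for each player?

P2 drop Q (P beats it: A:12>9 B:10>7 C:9>7)
P1 drop C (A beats it: P:4>3 R:12>9)
P1→{A,B} P2→{P,R}

IESDS → P1:{A,B} P2:{P,R}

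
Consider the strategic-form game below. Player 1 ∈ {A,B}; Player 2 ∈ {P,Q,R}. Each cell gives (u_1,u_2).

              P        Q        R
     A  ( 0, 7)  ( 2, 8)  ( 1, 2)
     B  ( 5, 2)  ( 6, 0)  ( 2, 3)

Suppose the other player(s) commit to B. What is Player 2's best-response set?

u_2(P vs B) = 2
u_2(Q vs B) = 0
u_2(R vs B) = 3
max payoff 3 at {R}

BR_2 = {R}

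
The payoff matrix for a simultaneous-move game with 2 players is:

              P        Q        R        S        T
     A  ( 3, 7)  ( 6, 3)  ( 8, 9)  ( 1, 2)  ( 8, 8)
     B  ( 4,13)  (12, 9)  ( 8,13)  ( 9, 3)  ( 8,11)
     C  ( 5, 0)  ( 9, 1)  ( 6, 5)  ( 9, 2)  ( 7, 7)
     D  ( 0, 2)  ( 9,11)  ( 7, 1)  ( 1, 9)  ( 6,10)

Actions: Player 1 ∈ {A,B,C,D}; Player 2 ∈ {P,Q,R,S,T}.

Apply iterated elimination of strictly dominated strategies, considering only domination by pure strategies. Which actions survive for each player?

Survivors P1:{A,B,C} P2:{P,R,T}

P1 drop D (B beats it: P:4>0 Q:12>9 R:8>7 S:9>1 T:8>6)
P2 drop Q (R beats it: A:9>3 B:13>9 C:5>1)
P2 drop S (R beats it: A:9>2 B:13>3 C:5>2)
P1→{A,B,C} P2→{P,R,T}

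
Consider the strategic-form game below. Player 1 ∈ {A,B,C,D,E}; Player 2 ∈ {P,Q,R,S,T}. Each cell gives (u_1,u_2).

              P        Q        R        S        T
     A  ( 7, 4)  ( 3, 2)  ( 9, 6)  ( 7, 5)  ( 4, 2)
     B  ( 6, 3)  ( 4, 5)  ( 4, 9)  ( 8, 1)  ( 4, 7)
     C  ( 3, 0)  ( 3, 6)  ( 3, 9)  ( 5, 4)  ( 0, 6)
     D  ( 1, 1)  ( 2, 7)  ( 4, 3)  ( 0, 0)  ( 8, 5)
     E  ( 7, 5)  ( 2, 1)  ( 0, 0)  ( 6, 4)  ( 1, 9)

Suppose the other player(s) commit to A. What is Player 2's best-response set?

u_2(P vs A) = 4
u_2(Q vs A) = 2
u_2(R vs A) = 6
u_2(S vs A) = 5
u_2(T vs A) = 2
max payoff 6 at {R}

BR_2 = {R}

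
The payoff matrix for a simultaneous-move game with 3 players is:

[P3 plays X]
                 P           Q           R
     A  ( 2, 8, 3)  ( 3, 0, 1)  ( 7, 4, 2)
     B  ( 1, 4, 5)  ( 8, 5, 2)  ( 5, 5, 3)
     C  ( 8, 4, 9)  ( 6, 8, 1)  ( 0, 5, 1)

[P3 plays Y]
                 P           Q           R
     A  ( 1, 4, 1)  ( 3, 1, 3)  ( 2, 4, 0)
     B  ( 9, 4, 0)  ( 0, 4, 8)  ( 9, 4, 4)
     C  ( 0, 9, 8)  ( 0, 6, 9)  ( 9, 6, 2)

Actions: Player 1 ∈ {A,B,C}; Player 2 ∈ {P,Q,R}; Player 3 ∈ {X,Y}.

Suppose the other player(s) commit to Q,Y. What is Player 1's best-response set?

u_1(A vs Q,Y) = 3
u_1(B vs Q,Y) = 0
u_1(C vs Q,Y) = 0
max payoff 3 at {A}

BR_1 = {A}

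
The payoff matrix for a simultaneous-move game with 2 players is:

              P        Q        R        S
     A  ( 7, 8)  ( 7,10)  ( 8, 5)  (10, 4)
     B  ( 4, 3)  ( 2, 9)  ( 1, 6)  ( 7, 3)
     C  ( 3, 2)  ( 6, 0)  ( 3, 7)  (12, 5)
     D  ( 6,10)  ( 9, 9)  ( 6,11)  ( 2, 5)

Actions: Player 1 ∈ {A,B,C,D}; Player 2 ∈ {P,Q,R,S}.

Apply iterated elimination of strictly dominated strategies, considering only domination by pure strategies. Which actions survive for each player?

Survivors P1:{A,D} P2:{P,Q,R}

P1 drop B (A beats it: P:7>4 Q:7>2 R:8>1 S:10>7)
P2 drop S (R beats it: A:5>4 C:7>5 D:11>5)
P1 drop C (A beats it: P:7>3 Q:7>6 R:8>3)
P1→{A,D} P2→{P,Q,R}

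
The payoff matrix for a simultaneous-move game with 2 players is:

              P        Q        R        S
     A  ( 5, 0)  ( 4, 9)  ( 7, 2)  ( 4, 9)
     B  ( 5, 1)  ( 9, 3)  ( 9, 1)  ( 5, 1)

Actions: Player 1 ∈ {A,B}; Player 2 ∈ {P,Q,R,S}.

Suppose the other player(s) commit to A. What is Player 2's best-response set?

P2 best: {Q,S}

u_2(P vs A) = 0
u_2(Q vs A) = 9
u_2(R vs A) = 2
u_2(S vs A) = 9
max payoff 9 at {Q,S}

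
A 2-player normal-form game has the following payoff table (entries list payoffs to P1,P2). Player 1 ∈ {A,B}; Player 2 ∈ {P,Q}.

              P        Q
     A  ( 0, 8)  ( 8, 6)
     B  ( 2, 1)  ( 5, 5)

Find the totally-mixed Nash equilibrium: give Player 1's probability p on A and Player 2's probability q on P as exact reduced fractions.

P1 mixes 2/3 on A; P2 mixes 3/5 on P

P1 indiff ⇒ q·0+(1-q)·8 = q·2+(1-q)·5 ⇒ q(-2) = (1-q)(-3) ⇒ q = 3/5
P2 indiff ⇒ p·8+(1-p)·1 = p·6+(1-p)·5 ⇒ p(2) = (1-p)(4) ⇒ p = 2/3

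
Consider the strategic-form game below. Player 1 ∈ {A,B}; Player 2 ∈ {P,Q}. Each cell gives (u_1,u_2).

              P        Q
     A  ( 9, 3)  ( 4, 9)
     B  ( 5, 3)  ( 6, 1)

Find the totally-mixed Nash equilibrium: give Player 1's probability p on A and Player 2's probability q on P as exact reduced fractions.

P1 mixes 1/4 on A; P2 mixes 1/3 on P

P1 indiff ⇒ q·9+(1-q)·4 = q·5+(1-q)·6 ⇒ q(4) = (1-q)(2) ⇒ q = 1/3
P2 indiff ⇒ p·3+(1-p)·3 = p·9+(1-p)·1 ⇒ p(-6) = (1-p)(-2) ⇒ p = 1/4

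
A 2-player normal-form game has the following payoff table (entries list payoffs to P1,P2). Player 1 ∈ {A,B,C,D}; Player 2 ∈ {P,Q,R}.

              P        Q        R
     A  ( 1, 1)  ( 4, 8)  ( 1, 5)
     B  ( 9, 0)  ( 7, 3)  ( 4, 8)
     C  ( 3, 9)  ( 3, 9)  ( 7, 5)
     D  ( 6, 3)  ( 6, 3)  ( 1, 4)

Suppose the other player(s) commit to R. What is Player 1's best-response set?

argmax u_1 = {C}

u_1(A vs R) = 1
u_1(B vs R) = 4
u_1(C vs R) = 7
u_1(D vs R) = 1
max payoff 7 at {C}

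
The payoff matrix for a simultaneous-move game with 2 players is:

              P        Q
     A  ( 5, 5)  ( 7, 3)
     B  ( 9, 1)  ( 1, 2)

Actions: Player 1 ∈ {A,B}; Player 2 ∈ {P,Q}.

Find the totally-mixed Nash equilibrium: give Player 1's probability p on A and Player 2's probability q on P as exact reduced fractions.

p=1/3, q=3/5

P1 indiff ⇒ q·5+(1-q)·7 = q·9+(1-q)·1 ⇒ q(-4) = (1-q)(-6) ⇒ q = 3/5
P2 indiff ⇒ p·5+(1-p)·1 = p·3+(1-p)·2 ⇒ p(2) = (1-p)(1) ⇒ p = 1/3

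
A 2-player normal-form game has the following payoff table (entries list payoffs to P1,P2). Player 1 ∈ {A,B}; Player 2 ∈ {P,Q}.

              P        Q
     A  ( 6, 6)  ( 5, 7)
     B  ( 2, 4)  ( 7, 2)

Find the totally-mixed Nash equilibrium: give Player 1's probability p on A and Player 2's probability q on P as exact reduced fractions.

P1 indiff ⇒ q·6+(1-q)·5 = q·2+(1-q)·7 ⇒ q(4) = (1-q)(2) ⇒ q = 1/3
P2 indiff ⇒ p·6+(1-p)·4 = p·7+(1-p)·2 ⇒ p(-1) = (1-p)(-2) ⇒ p = 2/3

(p,q) = (2/3, 1/3)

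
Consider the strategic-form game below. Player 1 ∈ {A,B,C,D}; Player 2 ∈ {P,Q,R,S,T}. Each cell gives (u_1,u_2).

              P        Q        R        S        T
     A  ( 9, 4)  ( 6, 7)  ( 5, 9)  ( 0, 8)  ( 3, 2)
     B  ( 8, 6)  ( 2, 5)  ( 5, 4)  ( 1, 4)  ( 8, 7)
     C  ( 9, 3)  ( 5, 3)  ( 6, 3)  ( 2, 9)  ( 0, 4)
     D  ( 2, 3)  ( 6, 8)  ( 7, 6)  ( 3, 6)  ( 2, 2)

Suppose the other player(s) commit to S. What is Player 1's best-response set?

P1 best: {D}

u_1(A vs S) = 0
u_1(B vs S) = 1
u_1(C vs S) = 2
u_1(D vs S) = 3
max payoff 3 at {D}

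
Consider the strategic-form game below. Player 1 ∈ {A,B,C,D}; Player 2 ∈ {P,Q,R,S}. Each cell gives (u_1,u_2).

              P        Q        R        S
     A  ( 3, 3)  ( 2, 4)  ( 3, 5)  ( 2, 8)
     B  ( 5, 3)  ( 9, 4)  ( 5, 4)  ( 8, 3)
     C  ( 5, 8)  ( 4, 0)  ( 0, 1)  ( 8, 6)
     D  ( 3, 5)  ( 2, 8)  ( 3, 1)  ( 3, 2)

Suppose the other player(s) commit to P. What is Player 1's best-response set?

u_1(A vs P) = 3
u_1(B vs P) = 5
u_1(C vs P) = 5
u_1(D vs P) = 3
max payoff 5 at {B,C}

P1 best: {B,C}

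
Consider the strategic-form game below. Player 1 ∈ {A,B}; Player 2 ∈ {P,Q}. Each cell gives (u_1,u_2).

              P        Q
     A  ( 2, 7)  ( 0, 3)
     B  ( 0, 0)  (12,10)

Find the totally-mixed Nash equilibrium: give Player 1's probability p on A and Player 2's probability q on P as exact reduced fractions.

P1 indiff ⇒ q·2+(1-q)·0 = q·0+(1-q)·12 ⇒ q(2) = (1-q)(12) ⇒ q = 6/7
P2 indiff ⇒ p·7+(1-p)·0 = p·3+(1-p)·10 ⇒ p(4) = (1-p)(10) ⇒ p = 5/7

(p,q) = (5/7, 6/7)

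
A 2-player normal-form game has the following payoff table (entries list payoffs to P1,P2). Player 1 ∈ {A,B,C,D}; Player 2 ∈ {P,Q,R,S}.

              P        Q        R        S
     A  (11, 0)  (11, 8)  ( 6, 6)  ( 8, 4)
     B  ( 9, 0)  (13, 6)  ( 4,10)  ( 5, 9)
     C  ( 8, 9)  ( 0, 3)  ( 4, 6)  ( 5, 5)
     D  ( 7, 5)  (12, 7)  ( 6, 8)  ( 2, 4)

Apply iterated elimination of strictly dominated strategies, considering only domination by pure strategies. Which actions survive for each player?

P1 drop C (A beats it: P:11>8 Q:11>0 R:6>4 S:8>5)
P2 drop P (Q beats it: A:8>0 B:6>0 D:7>5)
P2 drop S (R beats it: A:6>4 B:10>9 D:8>4)
P1→{A,B,D} P2→{Q,R}

Survivors P1:{A,B,D} P2:{Q,R}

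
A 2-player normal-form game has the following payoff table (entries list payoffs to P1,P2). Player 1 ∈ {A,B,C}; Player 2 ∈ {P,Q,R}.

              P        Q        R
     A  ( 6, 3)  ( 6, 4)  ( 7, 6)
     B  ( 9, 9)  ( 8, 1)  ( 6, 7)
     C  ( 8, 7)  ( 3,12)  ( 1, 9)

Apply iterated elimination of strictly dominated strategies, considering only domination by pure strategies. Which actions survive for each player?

Survivors P1:{A,B} P2:{P,R}

P1 drop C (B beats it: P:9>8 Q:8>3 R:6>1)
P2 drop Q (R beats it: A:6>4 B:7>1)
P1→{A,B} P2→{P,R}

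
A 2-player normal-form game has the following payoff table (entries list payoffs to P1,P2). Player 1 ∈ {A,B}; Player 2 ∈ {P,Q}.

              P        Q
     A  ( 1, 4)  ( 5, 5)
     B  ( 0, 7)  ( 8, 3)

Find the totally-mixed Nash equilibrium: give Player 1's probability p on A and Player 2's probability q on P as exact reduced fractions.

P1 indiff ⇒ q·1+(1-q)·5 = q·0+(1-q)·8 ⇒ q(1) = (1-q)(3) ⇒ q = 3/4
P2 indiff ⇒ p·4+(1-p)·7 = p·5+(1-p)·3 ⇒ p(-1) = (1-p)(-4) ⇒ p = 4/5

p=4/5, q=3/4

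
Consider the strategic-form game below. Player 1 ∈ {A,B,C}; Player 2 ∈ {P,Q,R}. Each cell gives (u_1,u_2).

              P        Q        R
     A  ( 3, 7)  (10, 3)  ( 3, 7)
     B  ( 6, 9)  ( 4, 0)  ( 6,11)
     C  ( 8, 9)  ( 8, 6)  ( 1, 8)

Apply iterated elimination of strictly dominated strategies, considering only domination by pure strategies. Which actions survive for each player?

P2 drop Q (P beats it: A:7>3 B:9>0 C:9>6)
P1 drop A (B beats it: P:6>3 R:6>3)
P1→{B,C} P2→{P,R}

IESDS → P1:{B,C} P2:{P,R}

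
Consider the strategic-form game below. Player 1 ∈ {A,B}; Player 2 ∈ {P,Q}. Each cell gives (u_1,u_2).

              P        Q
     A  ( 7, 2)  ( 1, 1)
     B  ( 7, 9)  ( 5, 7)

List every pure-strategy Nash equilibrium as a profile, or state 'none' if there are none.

Nash profiles: (A,P), (B,P)

(A,P): NE
(A,Q): not NE [P1→B gives 5>1; P2→P gives 2>1]
(B,P): NE
(B,Q): not NE [P2→P gives 9>7]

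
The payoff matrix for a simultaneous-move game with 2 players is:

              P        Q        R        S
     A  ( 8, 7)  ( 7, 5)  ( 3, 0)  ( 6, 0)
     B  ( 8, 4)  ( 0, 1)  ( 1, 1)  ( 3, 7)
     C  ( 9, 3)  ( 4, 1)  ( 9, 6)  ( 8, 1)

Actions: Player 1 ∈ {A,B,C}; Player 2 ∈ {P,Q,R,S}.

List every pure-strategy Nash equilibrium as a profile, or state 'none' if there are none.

PSNE = {(C,R)}

(A,P): not NE [P1→C gives 9>8]
(A,Q): not NE [P2→P gives 7>5]
(A,R): not NE [P1→C gives 9>3; P2→P gives 7>0]
(A,S): not NE [P1→C gives 8>6; P2→P gives 7>0]
(B,P): not NE [P1→C gives 9>8; P2→S gives 7>4]
(B,Q): not NE [P1→A gives 7>0; P2→S gives 7>1]
(B,R): not NE [P1→C gives 9>1; P2→S gives 7>1]
(B,S): not NE [P1→C gives 8>3]
(C,P): not NE [P2→R gives 6>3]
(C,Q): not NE [P1→A gives 7>4; P2→R gives 6>1]
(C,R): NE
(C,S): not NE [P2→R gives 6>1]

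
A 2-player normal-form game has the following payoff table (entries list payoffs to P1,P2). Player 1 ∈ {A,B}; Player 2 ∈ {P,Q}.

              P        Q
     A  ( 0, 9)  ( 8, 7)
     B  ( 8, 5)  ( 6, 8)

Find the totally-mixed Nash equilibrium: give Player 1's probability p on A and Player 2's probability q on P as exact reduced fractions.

(p,q) = (3/5, 1/5)

P1 indiff ⇒ q·0+(1-q)·8 = q·8+(1-q)·6 ⇒ q(-8) = (1-q)(-2) ⇒ q = 1/5
P2 indiff ⇒ p·9+(1-p)·5 = p·7+(1-p)·8 ⇒ p(2) = (1-p)(3) ⇒ p = 3/5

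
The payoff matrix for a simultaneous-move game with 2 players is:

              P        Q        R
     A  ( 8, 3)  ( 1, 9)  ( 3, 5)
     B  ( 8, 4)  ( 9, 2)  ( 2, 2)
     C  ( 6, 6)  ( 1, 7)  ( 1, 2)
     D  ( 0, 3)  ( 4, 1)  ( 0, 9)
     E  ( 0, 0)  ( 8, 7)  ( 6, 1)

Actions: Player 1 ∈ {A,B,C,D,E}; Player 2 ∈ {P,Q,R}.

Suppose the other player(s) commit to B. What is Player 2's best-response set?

u_2(P vs B) = 4
u_2(Q vs B) = 2
u_2(R vs B) = 2
max payoff 4 at {P}

BR_2 = {P}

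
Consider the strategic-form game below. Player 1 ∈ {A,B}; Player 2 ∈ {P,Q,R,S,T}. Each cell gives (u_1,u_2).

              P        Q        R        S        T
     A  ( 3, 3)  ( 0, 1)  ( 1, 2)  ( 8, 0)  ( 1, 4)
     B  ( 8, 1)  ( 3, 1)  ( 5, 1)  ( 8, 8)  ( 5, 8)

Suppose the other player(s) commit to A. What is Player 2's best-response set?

BR_2 = {T}

u_2(P vs A) = 3
u_2(Q vs A) = 1
u_2(R vs A) = 2
u_2(S vs A) = 0
u_2(T vs A) = 4
max payoff 4 at {T}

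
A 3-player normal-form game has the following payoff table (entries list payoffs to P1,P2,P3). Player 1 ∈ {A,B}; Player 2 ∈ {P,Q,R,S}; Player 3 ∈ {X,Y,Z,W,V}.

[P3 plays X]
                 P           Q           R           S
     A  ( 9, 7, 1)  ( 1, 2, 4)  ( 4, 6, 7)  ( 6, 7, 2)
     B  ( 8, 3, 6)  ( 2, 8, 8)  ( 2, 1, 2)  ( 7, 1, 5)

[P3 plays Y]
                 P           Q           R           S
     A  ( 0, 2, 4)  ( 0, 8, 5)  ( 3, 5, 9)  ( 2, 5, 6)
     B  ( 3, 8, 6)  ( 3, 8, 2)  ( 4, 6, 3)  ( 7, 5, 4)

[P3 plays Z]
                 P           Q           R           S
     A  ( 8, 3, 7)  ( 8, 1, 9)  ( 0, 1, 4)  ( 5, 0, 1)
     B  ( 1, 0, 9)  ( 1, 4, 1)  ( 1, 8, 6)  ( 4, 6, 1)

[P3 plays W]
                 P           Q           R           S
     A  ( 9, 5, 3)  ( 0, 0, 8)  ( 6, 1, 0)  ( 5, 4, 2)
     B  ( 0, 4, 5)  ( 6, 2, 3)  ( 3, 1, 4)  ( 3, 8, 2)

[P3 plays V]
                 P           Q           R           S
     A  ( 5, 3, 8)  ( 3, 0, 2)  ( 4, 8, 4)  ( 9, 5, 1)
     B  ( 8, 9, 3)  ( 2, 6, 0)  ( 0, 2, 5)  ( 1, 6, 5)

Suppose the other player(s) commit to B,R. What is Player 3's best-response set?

P3 best: {Z}

u_3(X vs B,R) = 2
u_3(Y vs B,R) = 3
u_3(Z vs B,R) = 6
u_3(W vs B,R) = 4
u_3(V vs B,R) = 5
max payoff 6 at {Z}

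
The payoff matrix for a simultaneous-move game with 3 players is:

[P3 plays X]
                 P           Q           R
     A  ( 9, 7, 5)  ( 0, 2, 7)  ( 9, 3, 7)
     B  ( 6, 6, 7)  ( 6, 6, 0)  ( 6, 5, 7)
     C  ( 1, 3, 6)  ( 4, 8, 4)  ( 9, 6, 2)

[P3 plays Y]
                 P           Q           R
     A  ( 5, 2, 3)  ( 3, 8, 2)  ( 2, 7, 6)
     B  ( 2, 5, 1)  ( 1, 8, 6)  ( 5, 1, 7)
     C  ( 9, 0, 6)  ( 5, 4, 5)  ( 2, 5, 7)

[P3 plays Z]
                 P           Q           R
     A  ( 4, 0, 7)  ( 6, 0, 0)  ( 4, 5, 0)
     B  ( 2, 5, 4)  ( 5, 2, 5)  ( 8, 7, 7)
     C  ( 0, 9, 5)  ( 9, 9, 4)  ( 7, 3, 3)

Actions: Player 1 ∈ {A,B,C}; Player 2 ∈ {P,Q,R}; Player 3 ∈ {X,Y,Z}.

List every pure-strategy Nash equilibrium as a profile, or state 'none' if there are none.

(A,P,X): not NE [P3→Z gives 7>5]
(A,P,Y): not NE [P1→C gives 9>5; P2→Q gives 8>2; P3→Z gives 7>3]
(A,P,Z): not NE [P2→R gives 5>0]
(A,Q,X): not NE [P1→B gives 6>0; P2→P gives 7>2]
(A,Q,Y): not NE [P1→C gives 5>3; P3→X gives 7>2]
(A,Q,Z): not NE [P1→C gives 9>6; P2→R gives 5>0; P3→X gives 7>0]
(A,R,X): not NE [P2→P gives 7>3]
(A,R,Y): not NE [P1→B gives 5>2; P2→Q gives 8>7; P3→X gives 7>6]
(A,R,Z): not NE [P1→B gives 8>4; P3→X gives 7>0]
(B,P,X): not NE [P1→A gives 9>6]
(B,P,Y): not NE [P1→C gives 9>2; P2→Q gives 8>5; P3→X gives 7>1]
(B,P,Z): not NE [P1→A gives 4>2; P2→R gives 7>5; P3→X gives 7>4]
(B,Q,X): not NE [P3→Y gives 6>0]
(B,Q,Y): not NE [P1→C gives 5>1]
(B,Q,Z): not NE [P1→C gives 9>5; P2→R gives 7>2; P3→Y gives 6>5]
(B,R,X): not NE [P1→C gives 9>6; P2→Q gives 6>5]
(B,R,Y): not NE [P2→Q gives 8>1]
(B,R,Z): NE
(C,P,X): not NE [P1→A gives 9>1; P2→Q gives 8>3]
(C,P,Y): not NE [P2→R gives 5>0]
(C,P,Z): not NE [P1→A gives 4>0; P3→Y gives 6>5]
(C,Q,X): not NE [P1→B gives 6>4; P3→Y gives 5>4]
(C,Q,Y): not NE [P2→R gives 5>4]
(C,Q,Z): not NE [P3→Y gives 5>4]
(C,R,X): not NE [P2→Q gives 8>6; P3→Y gives 7>2]
(C,R,Y): not NE [P1→B gives 5>2]
(C,R,Z): not NE [P1→B gives 8>7; P2→Q gives 9>3; P3→Y gives 7>3]

Nash profiles: (B,R,Z)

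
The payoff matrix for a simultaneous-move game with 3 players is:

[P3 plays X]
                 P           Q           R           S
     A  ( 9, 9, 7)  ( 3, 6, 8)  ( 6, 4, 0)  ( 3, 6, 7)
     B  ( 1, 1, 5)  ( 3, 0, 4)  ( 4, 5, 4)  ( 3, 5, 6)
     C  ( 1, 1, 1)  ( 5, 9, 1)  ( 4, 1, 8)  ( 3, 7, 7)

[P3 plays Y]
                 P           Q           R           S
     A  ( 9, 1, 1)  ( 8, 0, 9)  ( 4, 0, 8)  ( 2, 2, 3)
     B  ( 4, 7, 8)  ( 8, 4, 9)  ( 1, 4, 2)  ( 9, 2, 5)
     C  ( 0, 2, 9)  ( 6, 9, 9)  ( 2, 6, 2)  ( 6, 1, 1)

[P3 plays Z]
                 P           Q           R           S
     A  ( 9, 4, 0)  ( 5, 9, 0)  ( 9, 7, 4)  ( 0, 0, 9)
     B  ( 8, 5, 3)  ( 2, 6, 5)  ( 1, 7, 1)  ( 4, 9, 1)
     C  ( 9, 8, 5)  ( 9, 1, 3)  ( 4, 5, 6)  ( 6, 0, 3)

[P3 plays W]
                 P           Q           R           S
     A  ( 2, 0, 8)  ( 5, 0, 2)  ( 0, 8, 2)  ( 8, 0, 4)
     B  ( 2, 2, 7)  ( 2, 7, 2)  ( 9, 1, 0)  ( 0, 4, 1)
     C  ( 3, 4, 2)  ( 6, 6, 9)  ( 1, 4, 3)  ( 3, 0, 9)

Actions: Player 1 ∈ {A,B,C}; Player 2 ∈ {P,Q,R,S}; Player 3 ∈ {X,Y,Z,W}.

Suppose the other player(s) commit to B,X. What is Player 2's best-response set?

u_2(P vs B,X) = 1
u_2(Q vs B,X) = 0
u_2(R vs B,X) = 5
u_2(S vs B,X) = 5
max payoff 5 at {R,S}

BR_2 = {R,S}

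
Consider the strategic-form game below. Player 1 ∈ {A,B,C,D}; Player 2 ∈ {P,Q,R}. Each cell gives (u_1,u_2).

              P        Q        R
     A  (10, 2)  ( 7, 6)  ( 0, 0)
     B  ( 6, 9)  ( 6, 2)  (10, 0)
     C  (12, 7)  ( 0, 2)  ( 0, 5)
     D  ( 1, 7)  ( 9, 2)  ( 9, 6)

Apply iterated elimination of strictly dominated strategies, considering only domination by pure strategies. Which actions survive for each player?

Survivors P1:{A,C,D} P2:{P,Q}

P2 drop R (P beats it: A:2>0 B:9>0 C:7>5 D:7>6)
P1 drop B (A beats it: P:10>6 Q:7>6)
P1→{A,C,D} P2→{P,Q}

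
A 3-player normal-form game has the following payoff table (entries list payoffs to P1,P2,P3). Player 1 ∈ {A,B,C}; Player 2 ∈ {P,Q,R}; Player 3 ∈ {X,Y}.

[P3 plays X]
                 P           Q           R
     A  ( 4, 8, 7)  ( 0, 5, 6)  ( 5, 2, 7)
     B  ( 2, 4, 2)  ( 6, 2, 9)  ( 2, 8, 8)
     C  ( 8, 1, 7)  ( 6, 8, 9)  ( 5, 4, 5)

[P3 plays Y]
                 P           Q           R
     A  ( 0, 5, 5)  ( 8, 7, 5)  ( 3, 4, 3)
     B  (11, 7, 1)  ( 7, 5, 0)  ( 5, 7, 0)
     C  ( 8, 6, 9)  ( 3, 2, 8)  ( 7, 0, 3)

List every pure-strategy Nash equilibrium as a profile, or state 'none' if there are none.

PSNE = {(C,Q,X)}

(A,P,X): not NE [P1→C gives 8>4]
(A,P,Y): not NE [P1→B gives 11>0; P2→Q gives 7>5; P3→X gives 7>5]
(A,Q,X): not NE [P1→C gives 6>0; P2→P gives 8>5]
(A,Q,Y): not NE [P3→X gives 6>5]
(A,R,X): not NE [P2→P gives 8>2]
(A,R,Y): not NE [P1→C gives 7>3; P2→Q gives 7>4; P3→X gives 7>3]
(B,P,X): not NE [P1→C gives 8>2; P2→R gives 8>4]
(B,P,Y): not NE [P3→X gives 2>1]
(B,Q,X): not NE [P2→R gives 8>2]
(B,Q,Y): not NE [P1→A gives 8>7; P2→R gives 7>5; P3→X gives 9>0]
(B,R,X): not NE [P1→C gives 5>2]
(B,R,Y): not NE [P1→C gives 7>5; P3→X gives 8>0]
(C,P,X): not NE [P2→Q gives 8>1; P3→Y gives 9>7]
(C,P,Y): not NE [P1→B gives 11>8]
(C,Q,X): NE
(C,Q,Y): not NE [P1→A gives 8>3; P2→P gives 6>2; P3→X gives 9>8]
(C,R,X): not NE [P2→Q gives 8>4]
(C,R,Y): not NE [P2→P gives 6>0; P3→X gives 5>3]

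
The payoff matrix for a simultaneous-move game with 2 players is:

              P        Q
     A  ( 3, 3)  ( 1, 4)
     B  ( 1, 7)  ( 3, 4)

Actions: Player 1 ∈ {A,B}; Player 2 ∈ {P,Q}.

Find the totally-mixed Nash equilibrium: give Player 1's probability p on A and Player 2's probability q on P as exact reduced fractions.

P1 indiff ⇒ q·3+(1-q)·1 = q·1+(1-q)·3 ⇒ q(2) = (1-q)(2) ⇒ q = 1/2
P2 indiff ⇒ p·3+(1-p)·7 = p·4+(1-p)·4 ⇒ p(-1) = (1-p)(-3) ⇒ p = 3/4

(p,q) = (3/4, 1/2)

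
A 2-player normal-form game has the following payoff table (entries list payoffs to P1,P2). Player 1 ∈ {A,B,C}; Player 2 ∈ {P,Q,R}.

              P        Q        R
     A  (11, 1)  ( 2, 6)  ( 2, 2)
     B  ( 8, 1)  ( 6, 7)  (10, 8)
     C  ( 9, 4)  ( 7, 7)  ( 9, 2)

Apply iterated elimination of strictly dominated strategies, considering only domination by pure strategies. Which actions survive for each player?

IESDS → P1:{B,C} P2:{Q,R}

P2 drop P (Q beats it: A:6>1 B:7>1 C:7>4)
P1 drop A (B beats it: Q:6>2 R:10>2)
P1→{B,C} P2→{Q,R}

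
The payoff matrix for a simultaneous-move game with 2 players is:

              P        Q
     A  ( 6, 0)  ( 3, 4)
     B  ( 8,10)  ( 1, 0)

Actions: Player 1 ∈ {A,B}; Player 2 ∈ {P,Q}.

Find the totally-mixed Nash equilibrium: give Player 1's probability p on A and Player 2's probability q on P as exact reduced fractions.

P1 indiff ⇒ q·6+(1-q)·3 = q·8+(1-q)·1 ⇒ q(-2) = (1-q)(-2) ⇒ q = 1/2
P2 indiff ⇒ p·0+(1-p)·10 = p·4+(1-p)·0 ⇒ p(-4) = (1-p)(-10) ⇒ p = 5/7

p=5/7, q=1/2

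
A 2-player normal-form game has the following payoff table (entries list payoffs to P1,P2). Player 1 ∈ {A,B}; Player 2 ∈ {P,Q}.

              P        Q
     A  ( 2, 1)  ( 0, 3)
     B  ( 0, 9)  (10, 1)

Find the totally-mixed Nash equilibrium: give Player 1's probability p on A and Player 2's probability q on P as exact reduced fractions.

P1 indiff ⇒ q·2+(1-q)·0 = q·0+(1-q)·10 ⇒ q(2) = (1-q)(10) ⇒ q = 5/6
P2 indiff ⇒ p·1+(1-p)·9 = p·3+(1-p)·1 ⇒ p(-2) = (1-p)(-8) ⇒ p = 4/5

(p,q) = (4/5, 5/6)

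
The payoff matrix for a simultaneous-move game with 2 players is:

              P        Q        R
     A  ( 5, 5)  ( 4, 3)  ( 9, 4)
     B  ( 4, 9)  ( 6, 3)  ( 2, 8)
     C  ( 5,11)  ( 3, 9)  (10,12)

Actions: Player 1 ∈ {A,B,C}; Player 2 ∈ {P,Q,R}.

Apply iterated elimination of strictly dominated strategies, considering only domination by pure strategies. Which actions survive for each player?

Remaining: P1:{A,C} P2:{P,R}

P2 drop Q (P beats it: A:5>3 B:9>3 C:11>9)
P1 drop B (A beats it: P:5>4 R:9>2)
P1→{A,C} P2→{P,R}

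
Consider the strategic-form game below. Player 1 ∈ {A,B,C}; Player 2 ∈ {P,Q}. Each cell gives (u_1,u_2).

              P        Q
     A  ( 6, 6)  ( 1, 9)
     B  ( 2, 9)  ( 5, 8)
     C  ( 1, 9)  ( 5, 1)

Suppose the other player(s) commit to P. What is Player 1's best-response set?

u_1(A vs P) = 6
u_1(B vs P) = 2
u_1(C vs P) = 1
max payoff 6 at {A}

BR_1 = {A}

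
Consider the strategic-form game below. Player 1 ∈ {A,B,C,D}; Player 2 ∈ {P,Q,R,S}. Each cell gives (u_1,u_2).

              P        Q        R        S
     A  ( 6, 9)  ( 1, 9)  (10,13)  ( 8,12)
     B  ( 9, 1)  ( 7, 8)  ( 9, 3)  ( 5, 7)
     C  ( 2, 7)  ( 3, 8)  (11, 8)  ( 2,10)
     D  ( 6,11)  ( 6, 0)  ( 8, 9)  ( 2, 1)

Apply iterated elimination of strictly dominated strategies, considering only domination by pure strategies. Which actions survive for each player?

P1 drop D (B beats it: P:9>6 Q:7>6 R:9>8 S:5>2)
P2 drop P (R beats it: A:13>9 B:3>1 C:8>7)
P1→{A,B,C} P2→{Q,R,S}

Remaining: P1:{A,B,C} P2:{Q,R,S}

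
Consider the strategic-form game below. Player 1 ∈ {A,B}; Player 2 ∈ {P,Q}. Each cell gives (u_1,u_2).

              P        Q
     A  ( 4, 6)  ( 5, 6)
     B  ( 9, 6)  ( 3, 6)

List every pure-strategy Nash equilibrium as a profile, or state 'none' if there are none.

Nash profiles: (A,Q), (B,P)

(A,P): not NE [P1→B gives 9>4]
(A,Q): NE
(B,P): NE
(B,Q): not NE [P1→A gives 5>3]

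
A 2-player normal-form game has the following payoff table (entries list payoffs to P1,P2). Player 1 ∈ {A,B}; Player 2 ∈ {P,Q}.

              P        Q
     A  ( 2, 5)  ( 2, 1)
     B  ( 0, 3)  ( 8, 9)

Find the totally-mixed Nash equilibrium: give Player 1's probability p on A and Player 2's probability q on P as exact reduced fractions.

P1 indiff ⇒ q·2+(1-q)·2 = q·0+(1-q)·8 ⇒ q(2) = (1-q)(6) ⇒ q = 3/4
P2 indiff ⇒ p·5+(1-p)·3 = p·1+(1-p)·9 ⇒ p(4) = (1-p)(6) ⇒ p = 3/5

(p,q) = (3/5, 3/4)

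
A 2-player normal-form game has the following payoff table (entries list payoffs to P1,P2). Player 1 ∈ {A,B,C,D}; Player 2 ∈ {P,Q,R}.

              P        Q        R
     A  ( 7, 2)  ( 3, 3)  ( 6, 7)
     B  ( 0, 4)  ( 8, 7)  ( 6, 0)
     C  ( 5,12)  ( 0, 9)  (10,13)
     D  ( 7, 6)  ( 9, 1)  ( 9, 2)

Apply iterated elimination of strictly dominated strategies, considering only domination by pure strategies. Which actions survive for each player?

IESDS → P1:{A,C,D} P2:{P,R}

P1 drop B (D beats it: P:7>0 Q:9>8 R:9>6)
P2 drop Q (R beats it: A:7>3 C:13>9 D:2>1)
P1→{A,C,D} P2→{P,R}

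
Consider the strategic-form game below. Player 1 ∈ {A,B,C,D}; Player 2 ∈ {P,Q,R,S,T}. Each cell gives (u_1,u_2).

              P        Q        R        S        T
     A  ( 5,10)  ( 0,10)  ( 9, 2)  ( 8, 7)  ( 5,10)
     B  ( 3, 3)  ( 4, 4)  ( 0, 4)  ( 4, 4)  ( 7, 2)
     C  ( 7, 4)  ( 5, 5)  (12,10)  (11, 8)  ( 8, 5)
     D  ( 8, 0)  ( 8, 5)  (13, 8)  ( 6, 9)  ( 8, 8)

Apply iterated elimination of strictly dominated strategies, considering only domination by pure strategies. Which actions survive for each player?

Survivors P1:{C,D} P2:{R,S}

P1 drop A (C beats it: P:7>5 Q:5>0 R:12>9 S:11>8 T:8>5)
P1 drop B (C beats it: P:7>3 Q:5>4 R:12>0 S:11>4 T:8>7)
P2 drop P (Q beats it: C:5>4 D:5>0)
P2 drop Q (R beats it: C:10>5 D:8>5)
P2 drop T (S beats it: C:8>5 D:9>8)
P1→{C,D} P2→{R,S}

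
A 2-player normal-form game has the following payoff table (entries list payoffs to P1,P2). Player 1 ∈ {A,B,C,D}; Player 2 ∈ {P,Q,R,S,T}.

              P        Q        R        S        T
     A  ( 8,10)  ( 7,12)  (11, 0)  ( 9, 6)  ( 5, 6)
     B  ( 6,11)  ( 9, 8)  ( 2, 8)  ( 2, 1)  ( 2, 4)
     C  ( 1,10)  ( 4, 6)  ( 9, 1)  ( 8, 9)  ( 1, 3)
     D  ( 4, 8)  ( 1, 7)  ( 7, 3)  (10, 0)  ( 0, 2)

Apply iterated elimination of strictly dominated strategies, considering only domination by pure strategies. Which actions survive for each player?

IESDS → P1:{A,B} P2:{P,Q}

P1 drop C (A beats it: P:8>1 Q:7>4 R:11>9 S:9>8 T:5>1)
P2 drop R (P beats it: A:10>0 B:11>8 D:8>3)
P2 drop S (P beats it: A:10>6 B:11>1 D:8>0)
P1 drop D (A beats it: P:8>4 Q:7>1 T:5>0)
P2 drop T (P beats it: A:10>6 B:11>4)
P1→{A,B} P2→{P,Q}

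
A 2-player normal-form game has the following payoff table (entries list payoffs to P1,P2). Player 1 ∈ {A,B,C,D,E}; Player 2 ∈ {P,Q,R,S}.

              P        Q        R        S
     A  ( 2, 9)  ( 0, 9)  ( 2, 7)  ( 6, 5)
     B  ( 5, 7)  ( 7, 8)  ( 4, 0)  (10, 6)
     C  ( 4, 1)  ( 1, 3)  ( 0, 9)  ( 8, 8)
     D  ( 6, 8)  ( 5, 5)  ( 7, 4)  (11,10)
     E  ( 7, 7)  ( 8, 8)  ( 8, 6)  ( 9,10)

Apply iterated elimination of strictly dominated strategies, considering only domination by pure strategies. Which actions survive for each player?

P1 drop A (B beats it: P:5>2 Q:7>0 R:4>2 S:10>6)
P1 drop C (B beats it: P:5>4 Q:7>1 R:4>0 S:10>8)
P2 drop R (P beats it: B:7>0 D:8>4 E:7>6)
P1→{B,D,E} P2→{P,Q,S}

Survivors P1:{B,D,E} P2:{P,Q,S}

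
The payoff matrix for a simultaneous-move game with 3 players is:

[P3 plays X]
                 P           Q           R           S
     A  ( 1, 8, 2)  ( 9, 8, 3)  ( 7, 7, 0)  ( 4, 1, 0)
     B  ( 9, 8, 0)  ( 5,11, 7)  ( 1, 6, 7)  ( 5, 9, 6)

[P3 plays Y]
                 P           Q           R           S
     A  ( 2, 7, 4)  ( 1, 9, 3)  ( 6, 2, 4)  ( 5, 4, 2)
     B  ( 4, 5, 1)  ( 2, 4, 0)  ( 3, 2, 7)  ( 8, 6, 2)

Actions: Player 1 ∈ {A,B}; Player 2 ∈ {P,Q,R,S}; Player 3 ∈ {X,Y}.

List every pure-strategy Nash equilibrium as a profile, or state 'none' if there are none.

(A,P,X): not NE [P1→B gives 9>1; P3→Y gives 4>2]
(A,P,Y): not NE [P1→B gives 4>2; P2→Q gives 9>7]
(A,Q,X): NE
(A,Q,Y): not NE [P1→B gives 2>1]
(A,R,X): not NE [P2→Q gives 8>7; P3→Y gives 4>0]
(A,R,Y): not NE [P2→Q gives 9>2]
(A,S,X): not NE [P1→B gives 5>4; P2→Q gives 8>1; P3→Y gives 2>0]
(A,S,Y): not NE [P1→B gives 8>5; P2→Q gives 9>4]
(B,P,X): not NE [P2→Q gives 11>8; P3→Y gives 1>0]
(B,P,Y): not NE [P2→S gives 6>5]
(B,Q,X): not NE [P1→A gives 9>5]
(B,Q,Y): not NE [P2→S gives 6>4; P3→X gives 7>0]
(B,R,X): not NE [P1→A gives 7>1; P2→Q gives 11>6]
(B,R,Y): not NE [P1→A gives 6>3; P2→S gives 6>2]
(B,S,X): not NE [P2→Q gives 11>9]
(B,S,Y): not NE [P3→X gives 6>2]

Nash profiles: (A,Q,X)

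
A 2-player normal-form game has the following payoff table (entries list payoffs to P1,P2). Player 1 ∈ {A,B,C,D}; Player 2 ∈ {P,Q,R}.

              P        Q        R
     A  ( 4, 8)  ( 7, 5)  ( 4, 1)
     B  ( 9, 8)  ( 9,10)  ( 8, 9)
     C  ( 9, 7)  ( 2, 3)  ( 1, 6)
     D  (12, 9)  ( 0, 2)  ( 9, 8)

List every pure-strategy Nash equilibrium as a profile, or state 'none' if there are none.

NE set: (B,Q), (D,P)

(A,P): not NE [P1→D gives 12>4]
(A,Q): not NE [P1→B gives 9>7; P2→P gives 8>5]
(A,R): not NE [P1→D gives 9>4; P2→P gives 8>1]
(B,P): not NE [P1→D gives 12>9; P2→Q gives 10>8]
(B,Q): NE
(B,R): not NE [P1→D gives 9>8; P2→Q gives 10>9]
(C,P): not NE [P1→D gives 12>9]
(C,Q): not NE [P1→B gives 9>2; P2→P gives 7>3]
(C,R): not NE [P1→D gives 9>1; P2→P gives 7>6]
(D,P): NE
(D,Q): not NE [P1→B gives 9>0; P2→P gives 9>2]
(D,R): not NE [P2→P gives 9>8]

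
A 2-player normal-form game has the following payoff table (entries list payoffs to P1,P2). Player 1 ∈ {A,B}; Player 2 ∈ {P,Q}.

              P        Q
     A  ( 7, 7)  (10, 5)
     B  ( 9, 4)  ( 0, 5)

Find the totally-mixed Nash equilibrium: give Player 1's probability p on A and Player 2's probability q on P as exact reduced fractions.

(p,q) = (1/3, 5/6)

P1 indiff ⇒ q·7+(1-q)·10 = q·9+(1-q)·0 ⇒ q(-2) = (1-q)(-10) ⇒ q = 5/6
P2 indiff ⇒ p·7+(1-p)·4 = p·5+(1-p)·5 ⇒ p(2) = (1-p)(1) ⇒ p = 1/3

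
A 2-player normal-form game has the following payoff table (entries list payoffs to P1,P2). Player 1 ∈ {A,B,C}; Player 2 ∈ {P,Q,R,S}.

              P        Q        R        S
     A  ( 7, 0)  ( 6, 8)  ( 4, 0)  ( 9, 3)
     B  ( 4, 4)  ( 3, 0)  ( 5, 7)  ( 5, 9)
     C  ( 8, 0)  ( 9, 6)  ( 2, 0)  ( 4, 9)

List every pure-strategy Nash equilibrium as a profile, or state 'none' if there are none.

(A,P): not NE [P1→C gives 8>7; P2→Q gives 8>0]
(A,Q): not NE [P1→C gives 9>6]
(A,R): not NE [P1→B gives 5>4; P2→Q gives 8>0]
(A,S): not NE [P2→Q gives 8>3]
(B,P): not NE [P1→C gives 8>4; P2→S gives 9>4]
(B,Q): not NE [P1→C gives 9>3; P2→S gives 9>0]
(B,R): not NE [P2→S gives 9>7]
(B,S): not NE [P1→A gives 9>5]
(C,P): not NE [P2→S gives 9>0]
(C,Q): not NE [P2→S gives 9>6]
(C,R): not NE [P1→B gives 5>2; P2→S gives 9>0]
(C,S): not NE [P1→A gives 9>4]

Equilibria: none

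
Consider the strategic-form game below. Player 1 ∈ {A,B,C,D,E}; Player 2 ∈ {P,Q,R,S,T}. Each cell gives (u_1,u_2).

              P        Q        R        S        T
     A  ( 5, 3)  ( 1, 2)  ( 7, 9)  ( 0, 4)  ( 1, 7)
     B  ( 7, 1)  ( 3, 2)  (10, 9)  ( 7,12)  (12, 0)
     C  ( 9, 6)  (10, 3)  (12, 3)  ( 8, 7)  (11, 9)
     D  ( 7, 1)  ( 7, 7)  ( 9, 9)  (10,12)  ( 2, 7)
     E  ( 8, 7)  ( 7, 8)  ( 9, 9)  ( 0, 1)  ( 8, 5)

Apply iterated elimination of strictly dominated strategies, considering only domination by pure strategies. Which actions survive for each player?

IESDS → P1:{B,C,D} P2:{S,T}

P1 drop A (B beats it: P:7>5 Q:3>1 R:10>7 S:7>0 T:12>1)
P1 drop E (C beats it: P:9>8 Q:10>7 R:12>9 S:8>0 T:11>8)
P2 drop P (S beats it: B:12>1 C:7>6 D:12>1)
P2 drop Q (S beats it: B:12>2 C:7>3 D:12>7)
P2 drop R (S beats it: B:12>9 C:7>3 D:12>9)
P1→{B,C,D} P2→{S,T}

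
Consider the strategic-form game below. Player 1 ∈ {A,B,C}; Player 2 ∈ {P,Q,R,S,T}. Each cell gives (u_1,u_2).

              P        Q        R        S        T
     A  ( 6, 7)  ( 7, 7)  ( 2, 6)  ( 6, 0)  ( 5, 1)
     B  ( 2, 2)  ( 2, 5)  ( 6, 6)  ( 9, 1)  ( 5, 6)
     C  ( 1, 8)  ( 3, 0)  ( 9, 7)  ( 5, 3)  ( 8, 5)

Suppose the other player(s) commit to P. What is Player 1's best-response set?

u_1(A vs P) = 6
u_1(B vs P) = 2
u_1(C vs P) = 1
max payoff 6 at {A}

argmax u_1 = {A}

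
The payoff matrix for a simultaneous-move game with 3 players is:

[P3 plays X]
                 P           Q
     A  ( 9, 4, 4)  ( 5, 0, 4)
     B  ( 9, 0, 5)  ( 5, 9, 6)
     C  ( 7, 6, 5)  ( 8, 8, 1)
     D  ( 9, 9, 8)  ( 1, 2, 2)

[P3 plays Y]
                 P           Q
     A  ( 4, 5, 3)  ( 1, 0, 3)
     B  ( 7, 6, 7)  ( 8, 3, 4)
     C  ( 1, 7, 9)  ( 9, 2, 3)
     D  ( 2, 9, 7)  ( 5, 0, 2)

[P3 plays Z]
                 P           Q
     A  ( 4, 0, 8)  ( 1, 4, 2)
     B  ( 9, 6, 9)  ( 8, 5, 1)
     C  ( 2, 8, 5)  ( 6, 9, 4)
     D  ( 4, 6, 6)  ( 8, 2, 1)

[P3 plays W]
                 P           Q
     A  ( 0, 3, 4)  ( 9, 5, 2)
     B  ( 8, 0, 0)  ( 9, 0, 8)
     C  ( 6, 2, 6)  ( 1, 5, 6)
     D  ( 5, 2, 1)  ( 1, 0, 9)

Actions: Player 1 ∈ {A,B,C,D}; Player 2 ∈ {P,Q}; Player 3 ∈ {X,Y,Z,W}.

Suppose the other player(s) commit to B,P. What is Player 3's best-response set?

u_3(X vs B,P) = 5
u_3(Y vs B,P) = 7
u_3(Z vs B,P) = 9
u_3(W vs B,P) = 0
max payoff 9 at {Z}

argmax u_3 = {Z}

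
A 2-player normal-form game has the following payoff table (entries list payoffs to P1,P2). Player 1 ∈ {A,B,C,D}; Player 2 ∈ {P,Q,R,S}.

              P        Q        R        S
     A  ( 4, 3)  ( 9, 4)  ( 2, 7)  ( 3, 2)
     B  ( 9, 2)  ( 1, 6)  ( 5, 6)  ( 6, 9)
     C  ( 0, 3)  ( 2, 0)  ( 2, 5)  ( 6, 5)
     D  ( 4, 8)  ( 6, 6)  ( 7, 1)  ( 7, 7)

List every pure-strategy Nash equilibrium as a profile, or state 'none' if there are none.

PSNE: ∅

(A,P): not NE [P1→B gives 9>4; P2→R gives 7>3]
(A,Q): not NE [P2→R gives 7>4]
(A,R): not NE [P1→D gives 7>2]
(A,S): not NE [P1→D gives 7>3; P2→R gives 7>2]
(B,P): not NE [P2→S gives 9>2]
(B,Q): not NE [P1→A gives 9>1; P2→S gives 9>6]
(B,R): not NE [P1→D gives 7>5; P2→S gives 9>6]
(B,S): not NE [P1→D gives 7>6]
(C,P): not NE [P1→B gives 9>0; P2→S gives 5>3]
(C,Q): not NE [P1→A gives 9>2; P2→S gives 5>0]
(C,R): not NE [P1→D gives 7>2]
(C,S): not NE [P1→D gives 7>6]
(D,P): not NE [P1→B gives 9>4]
(D,Q): not NE [P1→A gives 9>6; P2→P gives 8>6]
(D,R): not NE [P2→P gives 8>1]
(D,S): not NE [P2→P gives 8>7]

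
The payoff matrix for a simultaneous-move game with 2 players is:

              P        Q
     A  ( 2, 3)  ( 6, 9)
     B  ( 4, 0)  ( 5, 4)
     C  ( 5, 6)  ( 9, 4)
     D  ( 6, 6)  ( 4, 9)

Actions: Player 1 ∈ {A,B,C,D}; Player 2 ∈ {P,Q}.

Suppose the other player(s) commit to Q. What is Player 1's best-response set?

u_1(A vs Q) = 6
u_1(B vs Q) = 5
u_1(C vs Q) = 9
u_1(D vs Q) = 4
max payoff 9 at {C}

BR_1 = {C}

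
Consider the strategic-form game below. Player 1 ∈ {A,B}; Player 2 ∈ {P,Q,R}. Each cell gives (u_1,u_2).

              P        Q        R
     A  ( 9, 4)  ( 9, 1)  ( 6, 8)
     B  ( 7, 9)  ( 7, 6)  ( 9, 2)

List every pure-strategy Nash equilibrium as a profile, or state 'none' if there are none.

(A,P): not NE [P2→R gives 8>4]
(A,Q): not NE [P2→R gives 8>1]
(A,R): not NE [P1→B gives 9>6]
(B,P): not NE [P1→A gives 9>7]
(B,Q): not NE [P1→A gives 9>7; P2→P gives 9>6]
(B,R): not NE [P2→P gives 9>2]

Equilibria: none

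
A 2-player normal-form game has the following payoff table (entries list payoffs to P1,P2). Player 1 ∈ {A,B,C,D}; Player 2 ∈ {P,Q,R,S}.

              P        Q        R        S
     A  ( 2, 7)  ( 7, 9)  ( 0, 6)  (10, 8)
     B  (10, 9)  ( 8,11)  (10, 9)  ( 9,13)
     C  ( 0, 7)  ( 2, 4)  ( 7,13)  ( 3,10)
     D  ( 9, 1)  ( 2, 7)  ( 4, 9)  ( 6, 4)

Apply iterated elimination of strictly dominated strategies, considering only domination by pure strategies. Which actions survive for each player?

P1 drop C (B beats it: P:10>0 Q:8>2 R:10>7 S:9>3)
P1 drop D (B beats it: P:10>9 Q:8>2 R:10>4 S:9>6)
P2 drop P (Q beats it: A:9>7 B:11>9)
P2 drop R (Q beats it: A:9>6 B:11>9)
P1→{A,B} P2→{Q,S}

Survivors P1:{A,B} P2:{Q,S}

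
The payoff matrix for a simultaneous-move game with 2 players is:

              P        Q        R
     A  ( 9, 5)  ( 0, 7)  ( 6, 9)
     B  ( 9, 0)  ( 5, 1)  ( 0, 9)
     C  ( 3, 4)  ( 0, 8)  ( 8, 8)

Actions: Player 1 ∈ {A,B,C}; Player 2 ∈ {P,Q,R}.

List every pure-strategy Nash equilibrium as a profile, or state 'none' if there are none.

(A,P): not NE [P2→R gives 9>5]
(A,Q): not NE [P1→B gives 5>0; P2→R gives 9>7]
(A,R): not NE [P1→C gives 8>6]
(B,P): not NE [P2→R gives 9>0]
(B,Q): not NE [P2→R gives 9>1]
(B,R): not NE [P1→C gives 8>0]
(C,P): not NE [P1→B gives 9>3; P2→R gives 8>4]
(C,Q): not NE [P1→B gives 5>0]
(C,R): NE

PSNE = {(C,R)}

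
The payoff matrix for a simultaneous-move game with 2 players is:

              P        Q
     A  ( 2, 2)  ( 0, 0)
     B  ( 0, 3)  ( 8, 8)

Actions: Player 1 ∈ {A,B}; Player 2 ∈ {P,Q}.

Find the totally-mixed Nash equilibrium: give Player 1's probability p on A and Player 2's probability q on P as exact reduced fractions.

P1 mixes 5/7 on A; P2 mixes 4/5 on P

P1 indiff ⇒ q·2+(1-q)·0 = q·0+(1-q)·8 ⇒ q(2) = (1-q)(8) ⇒ q = 4/5
P2 indiff ⇒ p·2+(1-p)·3 = p·0+(1-p)·8 ⇒ p(2) = (1-p)(5) ⇒ p = 5/7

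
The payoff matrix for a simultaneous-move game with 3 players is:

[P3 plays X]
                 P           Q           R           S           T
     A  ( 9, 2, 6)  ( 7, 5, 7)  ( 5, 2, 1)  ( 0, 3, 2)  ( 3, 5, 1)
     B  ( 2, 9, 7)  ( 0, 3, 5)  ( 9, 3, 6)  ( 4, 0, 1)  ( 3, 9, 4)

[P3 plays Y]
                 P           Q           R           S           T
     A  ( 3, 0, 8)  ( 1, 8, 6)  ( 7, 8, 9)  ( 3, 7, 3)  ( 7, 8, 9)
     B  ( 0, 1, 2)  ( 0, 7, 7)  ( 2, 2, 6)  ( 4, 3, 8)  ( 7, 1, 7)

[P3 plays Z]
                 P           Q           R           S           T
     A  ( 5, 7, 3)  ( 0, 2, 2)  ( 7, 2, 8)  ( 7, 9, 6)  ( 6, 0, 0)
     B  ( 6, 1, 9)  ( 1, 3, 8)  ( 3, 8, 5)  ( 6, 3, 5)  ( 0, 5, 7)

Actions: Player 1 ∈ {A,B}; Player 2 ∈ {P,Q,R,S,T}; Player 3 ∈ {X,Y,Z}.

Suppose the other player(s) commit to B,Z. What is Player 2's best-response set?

argmax u_2 = {R}

u_2(P vs B,Z) = 1
u_2(Q vs B,Z) = 3
u_2(R vs B,Z) = 8
u_2(S vs B,Z) = 3
u_2(T vs B,Z) = 5
max payoff 8 at {R}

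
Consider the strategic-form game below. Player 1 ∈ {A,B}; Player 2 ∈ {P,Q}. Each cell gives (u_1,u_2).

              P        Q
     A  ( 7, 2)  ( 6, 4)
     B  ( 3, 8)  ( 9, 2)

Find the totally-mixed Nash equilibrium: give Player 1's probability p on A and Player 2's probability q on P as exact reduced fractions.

P1 mixes 3/4 on A; P2 mixes 3/7 on P

P1 indiff ⇒ q·7+(1-q)·6 = q·3+(1-q)·9 ⇒ q(4) = (1-q)(3) ⇒ q = 3/7
P2 indiff ⇒ p·2+(1-p)·8 = p·4+(1-p)·2 ⇒ p(-2) = (1-p)(-6) ⇒ p = 3/4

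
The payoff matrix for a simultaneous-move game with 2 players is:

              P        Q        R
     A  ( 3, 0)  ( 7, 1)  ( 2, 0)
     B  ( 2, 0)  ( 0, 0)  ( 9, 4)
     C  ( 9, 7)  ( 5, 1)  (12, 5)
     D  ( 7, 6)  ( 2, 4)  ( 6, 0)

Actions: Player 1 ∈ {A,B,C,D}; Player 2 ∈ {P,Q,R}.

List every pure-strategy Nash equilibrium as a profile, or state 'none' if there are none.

(A,P): not NE [P1→C gives 9>3; P2→Q gives 1>0]
(A,Q): NE
(A,R): not NE [P1→C gives 12>2; P2→Q gives 1>0]
(B,P): not NE [P1→C gives 9>2; P2→R gives 4>0]
(B,Q): not NE [P1→A gives 7>0; P2→R gives 4>0]
(B,R): not NE [P1→C gives 12>9]
(C,P): NE
(C,Q): not NE [P1→A gives 7>5; P2→P gives 7>1]
(C,R): not NE [P2→P gives 7>5]
(D,P): not NE [P1→C gives 9>7]
(D,Q): not NE [P1→A gives 7>2; P2→P gives 6>4]
(D,R): not NE [P1→C gives 12>6; P2→P gives 6>0]

NE set: (A,Q), (C,P)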